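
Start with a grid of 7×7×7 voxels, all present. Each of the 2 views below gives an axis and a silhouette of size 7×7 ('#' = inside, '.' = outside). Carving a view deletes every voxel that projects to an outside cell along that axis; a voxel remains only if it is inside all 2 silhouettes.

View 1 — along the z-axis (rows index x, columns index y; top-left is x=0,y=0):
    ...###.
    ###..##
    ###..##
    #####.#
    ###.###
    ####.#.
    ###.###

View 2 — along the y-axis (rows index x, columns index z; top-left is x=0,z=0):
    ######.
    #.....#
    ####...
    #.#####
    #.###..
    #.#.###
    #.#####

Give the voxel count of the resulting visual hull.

|visual hull| = 169

full grid |V| = 343
after view 1 [z-axis, 36 of 49 cells solid] → remaining = 252
after view 2 [y-axis, 33 of 49 cells solid] → remaining = 169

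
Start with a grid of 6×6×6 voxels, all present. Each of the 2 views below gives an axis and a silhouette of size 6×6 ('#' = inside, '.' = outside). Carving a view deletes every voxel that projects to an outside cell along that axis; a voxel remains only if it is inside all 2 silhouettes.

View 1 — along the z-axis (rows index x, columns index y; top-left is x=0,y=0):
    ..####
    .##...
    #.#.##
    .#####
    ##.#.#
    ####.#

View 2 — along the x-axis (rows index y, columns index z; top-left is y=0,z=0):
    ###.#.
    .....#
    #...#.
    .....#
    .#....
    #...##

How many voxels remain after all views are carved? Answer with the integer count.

before carving: 216 voxels (6×6×6)
  1. axis=2 (XY plane), |mask|=24  ⇒  voxels=144
  2. axis=0 (YZ plane), |mask|=12  ⇒  voxels=48

|visual hull| = 48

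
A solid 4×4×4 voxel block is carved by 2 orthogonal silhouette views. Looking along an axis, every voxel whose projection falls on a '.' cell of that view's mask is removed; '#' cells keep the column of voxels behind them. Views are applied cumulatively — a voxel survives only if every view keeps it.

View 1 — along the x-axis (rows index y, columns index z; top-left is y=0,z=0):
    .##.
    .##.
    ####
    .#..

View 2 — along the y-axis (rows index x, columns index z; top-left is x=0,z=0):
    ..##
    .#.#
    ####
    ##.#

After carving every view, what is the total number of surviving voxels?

initial block: 4^3 = 64
V1 x: intersect with YZ mask (9 set) -- 36 left
V2 y: intersect with XZ mask (11 set) -- 24 left

24 voxels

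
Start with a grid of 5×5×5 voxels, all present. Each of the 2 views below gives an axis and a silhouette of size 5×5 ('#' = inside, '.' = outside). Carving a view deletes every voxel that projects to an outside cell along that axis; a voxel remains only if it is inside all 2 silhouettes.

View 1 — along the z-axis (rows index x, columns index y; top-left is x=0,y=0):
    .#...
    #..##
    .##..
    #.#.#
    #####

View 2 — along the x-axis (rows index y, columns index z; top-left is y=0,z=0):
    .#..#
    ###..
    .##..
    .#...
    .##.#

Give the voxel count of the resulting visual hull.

full grid |V| = 125
step 1: project along z, AND mask (14/25) → |grid| = 70
step 2: project along x, AND mask (11/25) → |grid| = 32

32 voxels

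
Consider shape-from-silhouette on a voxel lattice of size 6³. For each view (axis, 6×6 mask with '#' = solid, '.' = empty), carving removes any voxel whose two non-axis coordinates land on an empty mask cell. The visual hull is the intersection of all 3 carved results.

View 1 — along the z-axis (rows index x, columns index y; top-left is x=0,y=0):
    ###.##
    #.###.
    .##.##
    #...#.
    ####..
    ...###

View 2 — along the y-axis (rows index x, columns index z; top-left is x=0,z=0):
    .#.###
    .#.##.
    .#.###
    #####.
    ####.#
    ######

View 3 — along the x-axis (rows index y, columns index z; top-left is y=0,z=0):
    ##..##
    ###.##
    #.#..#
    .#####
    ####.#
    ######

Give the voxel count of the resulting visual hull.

69 voxels

full grid |V| = 216
carve view 1 (along z, XY-mask fill 22/36): 132 voxels remain
carve view 2 (along y, XZ-mask fill 27/36): 96 voxels remain
carve view 3 (along x, YZ-mask fill 28/36): 69 voxels remain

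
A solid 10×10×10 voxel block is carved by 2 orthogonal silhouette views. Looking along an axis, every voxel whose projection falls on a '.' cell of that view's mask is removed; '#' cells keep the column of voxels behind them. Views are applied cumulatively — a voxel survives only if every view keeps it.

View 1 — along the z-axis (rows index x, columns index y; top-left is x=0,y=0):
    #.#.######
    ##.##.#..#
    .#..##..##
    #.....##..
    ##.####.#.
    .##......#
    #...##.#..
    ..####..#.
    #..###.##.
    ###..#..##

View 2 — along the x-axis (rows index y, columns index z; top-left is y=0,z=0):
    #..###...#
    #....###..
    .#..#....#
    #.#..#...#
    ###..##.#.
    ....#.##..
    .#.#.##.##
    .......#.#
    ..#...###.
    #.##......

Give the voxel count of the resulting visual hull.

full grid |V| = 1000
V1 z: intersect with XY mask (53 set) -- 530 left
V2 x: intersect with YZ mask (40 set) -- 217 left

217 voxels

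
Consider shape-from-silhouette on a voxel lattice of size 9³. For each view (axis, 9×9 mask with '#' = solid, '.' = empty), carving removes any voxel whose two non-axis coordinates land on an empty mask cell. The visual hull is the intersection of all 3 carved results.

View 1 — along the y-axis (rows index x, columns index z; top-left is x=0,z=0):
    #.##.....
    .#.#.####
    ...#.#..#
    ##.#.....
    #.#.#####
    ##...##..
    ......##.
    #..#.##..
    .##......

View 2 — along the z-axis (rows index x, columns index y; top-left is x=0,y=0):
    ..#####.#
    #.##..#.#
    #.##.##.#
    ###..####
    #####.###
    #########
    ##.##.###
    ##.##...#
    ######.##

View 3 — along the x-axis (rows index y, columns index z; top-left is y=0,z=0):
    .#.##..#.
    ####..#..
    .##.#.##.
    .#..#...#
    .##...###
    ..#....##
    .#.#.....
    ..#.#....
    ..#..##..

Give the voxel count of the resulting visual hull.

before carving: 729 voxels (9×9×9)
  1. axis=1 (XZ plane), |mask|=34  ⇒  voxels=306
  2. axis=2 (XY plane), |mask|=61  ⇒  voxels=229
  3. axis=0 (YZ plane), |mask|=32  ⇒  voxels=85

|visual hull| = 85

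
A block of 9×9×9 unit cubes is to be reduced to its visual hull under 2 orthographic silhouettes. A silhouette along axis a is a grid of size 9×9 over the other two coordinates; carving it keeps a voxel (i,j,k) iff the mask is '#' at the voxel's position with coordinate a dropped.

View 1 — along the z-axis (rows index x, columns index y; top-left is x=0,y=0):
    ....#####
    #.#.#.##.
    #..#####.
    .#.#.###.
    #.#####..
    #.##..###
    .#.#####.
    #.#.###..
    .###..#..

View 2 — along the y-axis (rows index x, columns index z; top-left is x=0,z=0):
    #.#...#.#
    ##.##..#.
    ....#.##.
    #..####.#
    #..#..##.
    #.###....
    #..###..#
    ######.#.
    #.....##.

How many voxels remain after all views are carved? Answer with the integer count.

start: 9×9×9 = 729 voxels
[1] z-view keeps 48 columns → grid now 432
[2] y-view keeps 41 columns → grid now 218

voxel count = 218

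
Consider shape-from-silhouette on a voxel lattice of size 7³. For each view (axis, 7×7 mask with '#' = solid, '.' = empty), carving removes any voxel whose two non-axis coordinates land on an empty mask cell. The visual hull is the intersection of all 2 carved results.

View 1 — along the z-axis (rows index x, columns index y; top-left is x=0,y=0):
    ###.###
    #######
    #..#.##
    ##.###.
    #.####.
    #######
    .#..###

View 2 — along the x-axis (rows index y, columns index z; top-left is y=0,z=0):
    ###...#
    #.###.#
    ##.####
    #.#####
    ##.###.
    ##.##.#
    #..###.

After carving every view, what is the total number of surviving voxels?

remaining voxels: 188

start: 7×7×7 = 343 voxels
[1] z-view keeps 38 columns → grid now 266
[2] x-view keeps 35 columns → grid now 188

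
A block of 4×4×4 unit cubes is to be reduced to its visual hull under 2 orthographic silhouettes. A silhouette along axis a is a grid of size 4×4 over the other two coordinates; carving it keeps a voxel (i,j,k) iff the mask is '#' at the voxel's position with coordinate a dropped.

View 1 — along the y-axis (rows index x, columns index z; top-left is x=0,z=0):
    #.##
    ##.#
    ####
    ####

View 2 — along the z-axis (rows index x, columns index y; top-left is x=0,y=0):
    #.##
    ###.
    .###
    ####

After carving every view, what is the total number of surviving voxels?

46 voxels

before carving: 64 voxels (4×4×4)
V1 y: intersect with XZ mask (14 set) -- 56 left
V2 z: intersect with XY mask (13 set) -- 46 left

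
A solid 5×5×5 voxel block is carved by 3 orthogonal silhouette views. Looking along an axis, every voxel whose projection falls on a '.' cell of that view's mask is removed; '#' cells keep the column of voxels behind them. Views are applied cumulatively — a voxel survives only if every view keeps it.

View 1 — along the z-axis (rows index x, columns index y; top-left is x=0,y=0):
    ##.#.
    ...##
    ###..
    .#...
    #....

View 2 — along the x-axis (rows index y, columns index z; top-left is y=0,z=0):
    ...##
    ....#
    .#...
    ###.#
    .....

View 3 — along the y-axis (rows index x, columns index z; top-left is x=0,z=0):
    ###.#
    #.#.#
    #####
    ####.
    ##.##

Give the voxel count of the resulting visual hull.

voxel count = 15

full grid |V| = 125
step 1: project along z, AND mask (10/25) → |grid| = 50
step 2: project along x, AND mask (8/25) → |grid| = 18
step 3: project along y, AND mask (20/25) → |grid| = 15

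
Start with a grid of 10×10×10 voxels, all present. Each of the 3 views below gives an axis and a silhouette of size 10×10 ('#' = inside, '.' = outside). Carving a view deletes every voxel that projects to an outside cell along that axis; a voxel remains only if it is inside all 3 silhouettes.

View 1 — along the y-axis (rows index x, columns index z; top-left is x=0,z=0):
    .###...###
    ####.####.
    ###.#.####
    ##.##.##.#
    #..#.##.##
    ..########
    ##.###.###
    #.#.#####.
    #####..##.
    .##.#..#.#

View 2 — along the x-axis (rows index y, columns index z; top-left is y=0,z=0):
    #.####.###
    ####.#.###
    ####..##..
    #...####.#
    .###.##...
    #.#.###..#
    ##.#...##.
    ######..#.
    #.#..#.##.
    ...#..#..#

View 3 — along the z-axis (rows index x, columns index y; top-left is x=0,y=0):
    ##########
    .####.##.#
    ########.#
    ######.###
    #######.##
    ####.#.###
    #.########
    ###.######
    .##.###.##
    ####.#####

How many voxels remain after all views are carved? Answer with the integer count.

full grid |V| = 1000
[1] y-view keeps 70 columns → grid now 700
[2] x-view keeps 59 columns → grid now 411
[3] z-view keeps 86 columns → grid now 348

remaining voxels: 348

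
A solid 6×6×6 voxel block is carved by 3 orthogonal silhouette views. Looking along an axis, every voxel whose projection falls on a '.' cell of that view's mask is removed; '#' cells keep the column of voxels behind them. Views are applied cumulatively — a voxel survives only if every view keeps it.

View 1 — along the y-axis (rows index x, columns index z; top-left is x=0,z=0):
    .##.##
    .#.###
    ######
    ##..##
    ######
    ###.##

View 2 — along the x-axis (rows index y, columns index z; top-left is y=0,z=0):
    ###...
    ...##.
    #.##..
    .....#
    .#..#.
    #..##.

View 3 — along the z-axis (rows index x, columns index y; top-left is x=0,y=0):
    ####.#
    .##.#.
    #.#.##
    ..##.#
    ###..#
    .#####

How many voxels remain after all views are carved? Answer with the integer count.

start: 6×6×6 = 216 voxels
carve view 1 (along y, XZ-mask fill 29/36): 174 voxels remain
carve view 2 (along x, YZ-mask fill 14/36): 65 voxels remain
carve view 3 (along z, XY-mask fill 24/36): 45 voxels remain

voxel count = 45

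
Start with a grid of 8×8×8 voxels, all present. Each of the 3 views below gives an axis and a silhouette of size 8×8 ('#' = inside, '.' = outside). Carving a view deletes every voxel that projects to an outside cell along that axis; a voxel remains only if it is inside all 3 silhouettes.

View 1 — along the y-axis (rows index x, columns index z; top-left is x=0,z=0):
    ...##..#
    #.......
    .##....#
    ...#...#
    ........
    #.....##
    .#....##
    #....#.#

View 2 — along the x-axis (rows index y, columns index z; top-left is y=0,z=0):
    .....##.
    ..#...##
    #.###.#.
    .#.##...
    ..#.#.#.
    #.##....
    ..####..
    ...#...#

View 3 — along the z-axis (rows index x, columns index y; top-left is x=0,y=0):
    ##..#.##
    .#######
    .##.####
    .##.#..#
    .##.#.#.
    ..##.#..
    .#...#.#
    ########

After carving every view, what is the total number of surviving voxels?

remaining voxels: 31

initial block: 8^3 = 512
V1 y: intersect with XZ mask (18 set) -- 144 left
V2 x: intersect with YZ mask (25 set) -- 49 left
V3 z: intersect with XY mask (40 set) -- 31 left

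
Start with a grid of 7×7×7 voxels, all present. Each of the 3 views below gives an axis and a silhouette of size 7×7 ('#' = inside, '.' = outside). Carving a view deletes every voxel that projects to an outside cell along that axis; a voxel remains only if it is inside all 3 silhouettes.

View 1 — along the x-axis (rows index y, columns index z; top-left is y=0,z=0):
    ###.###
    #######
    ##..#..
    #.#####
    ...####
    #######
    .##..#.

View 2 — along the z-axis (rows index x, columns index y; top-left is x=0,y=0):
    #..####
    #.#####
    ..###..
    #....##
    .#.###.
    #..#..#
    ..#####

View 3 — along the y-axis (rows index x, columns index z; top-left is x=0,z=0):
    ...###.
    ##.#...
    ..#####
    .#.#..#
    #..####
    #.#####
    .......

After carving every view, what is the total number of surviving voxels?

full grid |V| = 343
  1. axis=0 (YZ plane), |mask|=36  ⇒  voxels=252
  2. axis=2 (XY plane), |mask|=29  ⇒  voxels=146
  3. axis=1 (XZ plane), |mask|=25  ⇒  voxels=71

remaining voxels: 71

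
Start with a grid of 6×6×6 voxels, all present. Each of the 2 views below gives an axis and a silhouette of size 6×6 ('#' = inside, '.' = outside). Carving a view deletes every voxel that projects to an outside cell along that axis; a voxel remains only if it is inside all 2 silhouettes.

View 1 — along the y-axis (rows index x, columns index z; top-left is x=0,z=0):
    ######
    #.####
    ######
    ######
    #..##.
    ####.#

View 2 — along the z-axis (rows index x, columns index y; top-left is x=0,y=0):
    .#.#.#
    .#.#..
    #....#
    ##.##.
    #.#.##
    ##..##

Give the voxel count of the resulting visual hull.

|visual hull| = 96

initial block: 6^3 = 216
  1. axis=1 (XZ plane), |mask|=31  ⇒  voxels=186
  2. axis=2 (XY plane), |mask|=19  ⇒  voxels=96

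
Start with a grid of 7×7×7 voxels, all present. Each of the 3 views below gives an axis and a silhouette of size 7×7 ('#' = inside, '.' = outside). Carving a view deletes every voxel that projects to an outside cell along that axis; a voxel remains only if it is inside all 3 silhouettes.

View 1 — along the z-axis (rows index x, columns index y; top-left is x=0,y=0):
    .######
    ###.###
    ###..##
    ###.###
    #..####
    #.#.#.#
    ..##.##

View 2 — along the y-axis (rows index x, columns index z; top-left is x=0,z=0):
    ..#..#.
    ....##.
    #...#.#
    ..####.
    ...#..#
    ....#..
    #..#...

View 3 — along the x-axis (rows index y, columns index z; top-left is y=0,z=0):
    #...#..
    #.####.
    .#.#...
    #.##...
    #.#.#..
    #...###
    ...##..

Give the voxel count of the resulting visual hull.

full grid |V| = 343
carve view 1 (along z, XY-mask fill 36/49): 252 voxels remain
carve view 2 (along y, XZ-mask fill 16/49): 85 voxels remain
carve view 3 (along x, YZ-mask fill 21/49): 43 voxels remain

voxel count = 43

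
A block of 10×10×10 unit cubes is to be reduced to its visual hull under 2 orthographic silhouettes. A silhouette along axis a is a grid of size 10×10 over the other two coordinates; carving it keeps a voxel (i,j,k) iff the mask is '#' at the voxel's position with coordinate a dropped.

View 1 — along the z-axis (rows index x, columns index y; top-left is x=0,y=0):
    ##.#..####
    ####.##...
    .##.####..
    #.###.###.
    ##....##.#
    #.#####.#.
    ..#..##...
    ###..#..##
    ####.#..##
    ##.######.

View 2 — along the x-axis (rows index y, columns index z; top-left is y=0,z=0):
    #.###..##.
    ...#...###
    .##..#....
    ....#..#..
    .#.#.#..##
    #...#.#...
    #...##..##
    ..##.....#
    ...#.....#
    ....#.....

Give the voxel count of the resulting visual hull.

initial block: 10^3 = 1000
V1 z: intersect with XY mask (62 set) -- 620 left
V2 x: intersect with YZ mask (34 set) -- 221 left

|visual hull| = 221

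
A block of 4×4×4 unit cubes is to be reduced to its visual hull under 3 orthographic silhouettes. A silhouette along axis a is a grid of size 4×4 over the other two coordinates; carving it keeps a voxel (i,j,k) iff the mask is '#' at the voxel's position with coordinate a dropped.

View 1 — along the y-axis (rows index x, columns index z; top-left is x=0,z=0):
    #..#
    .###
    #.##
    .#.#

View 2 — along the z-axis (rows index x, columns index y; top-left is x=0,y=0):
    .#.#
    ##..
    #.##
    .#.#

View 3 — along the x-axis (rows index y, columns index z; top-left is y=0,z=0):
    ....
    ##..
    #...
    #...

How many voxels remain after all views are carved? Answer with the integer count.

|visual hull| = 6

full grid |V| = 64
  1. axis=1 (XZ plane), |mask|=10  ⇒  voxels=40
  2. axis=2 (XY plane), |mask|=9  ⇒  voxels=23
  3. axis=0 (YZ plane), |mask|=4  ⇒  voxels=6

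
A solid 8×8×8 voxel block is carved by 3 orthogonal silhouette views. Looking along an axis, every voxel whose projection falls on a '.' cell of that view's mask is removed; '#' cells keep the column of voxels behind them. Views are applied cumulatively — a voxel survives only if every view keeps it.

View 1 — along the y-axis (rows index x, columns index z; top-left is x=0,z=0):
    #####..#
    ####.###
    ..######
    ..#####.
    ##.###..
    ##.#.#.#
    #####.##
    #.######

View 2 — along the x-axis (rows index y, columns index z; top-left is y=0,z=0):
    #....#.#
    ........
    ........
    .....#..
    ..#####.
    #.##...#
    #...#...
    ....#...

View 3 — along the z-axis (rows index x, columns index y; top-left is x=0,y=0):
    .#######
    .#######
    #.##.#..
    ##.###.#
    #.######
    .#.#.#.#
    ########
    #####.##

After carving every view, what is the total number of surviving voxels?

start: 8×8×8 = 512 voxels
V1 y: intersect with XZ mask (48 set) -- 384 left
V2 x: intersect with YZ mask (16 set) -- 99 left
V3 z: intersect with XY mask (50 set) -- 76 left

voxel count = 76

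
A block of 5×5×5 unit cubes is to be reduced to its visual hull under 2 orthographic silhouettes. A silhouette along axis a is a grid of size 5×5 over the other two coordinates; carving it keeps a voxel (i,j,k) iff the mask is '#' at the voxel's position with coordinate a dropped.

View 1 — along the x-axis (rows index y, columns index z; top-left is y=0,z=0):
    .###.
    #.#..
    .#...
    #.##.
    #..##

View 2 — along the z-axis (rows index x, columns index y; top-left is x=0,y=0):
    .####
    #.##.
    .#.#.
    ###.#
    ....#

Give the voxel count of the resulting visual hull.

full grid |V| = 125
V1 x: intersect with YZ mask (12 set) -- 60 left
V2 z: intersect with XY mask (14 set) -- 33 left

voxel count = 33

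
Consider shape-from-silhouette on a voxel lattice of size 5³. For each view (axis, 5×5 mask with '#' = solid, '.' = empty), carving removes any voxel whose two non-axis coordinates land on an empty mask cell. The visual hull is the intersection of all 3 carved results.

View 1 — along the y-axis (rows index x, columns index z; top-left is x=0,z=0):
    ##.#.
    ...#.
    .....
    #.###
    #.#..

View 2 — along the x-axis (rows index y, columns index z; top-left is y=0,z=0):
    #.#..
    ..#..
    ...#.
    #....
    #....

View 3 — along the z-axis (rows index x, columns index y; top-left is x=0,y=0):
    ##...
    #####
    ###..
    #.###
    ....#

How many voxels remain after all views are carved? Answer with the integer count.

start: 5×5×5 = 125 voxels
V1 y: intersect with XZ mask (10 set) -- 50 left
V2 x: intersect with YZ mask (6 set) -- 16 left
V3 z: intersect with XY mask (15 set) -- 8 left

remaining voxels: 8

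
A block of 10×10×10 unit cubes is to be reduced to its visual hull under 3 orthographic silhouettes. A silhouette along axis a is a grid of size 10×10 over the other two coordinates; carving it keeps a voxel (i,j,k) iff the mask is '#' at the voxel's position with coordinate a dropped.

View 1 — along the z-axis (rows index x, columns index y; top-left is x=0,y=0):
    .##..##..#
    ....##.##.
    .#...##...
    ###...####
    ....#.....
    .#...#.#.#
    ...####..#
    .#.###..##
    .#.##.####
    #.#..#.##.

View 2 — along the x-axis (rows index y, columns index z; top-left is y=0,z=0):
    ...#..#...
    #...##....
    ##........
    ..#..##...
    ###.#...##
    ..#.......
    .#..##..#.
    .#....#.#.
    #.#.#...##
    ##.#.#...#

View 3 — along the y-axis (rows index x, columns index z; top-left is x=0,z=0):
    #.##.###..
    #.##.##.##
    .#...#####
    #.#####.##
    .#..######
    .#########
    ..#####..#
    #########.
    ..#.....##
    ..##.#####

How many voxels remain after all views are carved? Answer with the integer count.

remaining voxels: 107

start: 10×10×10 = 1000 voxels
after view 1 [z-axis, 47 of 100 cells solid] → remaining = 470
after view 2 [x-axis, 34 of 100 cells solid] → remaining = 164
after view 3 [y-axis, 68 of 100 cells solid] → remaining = 107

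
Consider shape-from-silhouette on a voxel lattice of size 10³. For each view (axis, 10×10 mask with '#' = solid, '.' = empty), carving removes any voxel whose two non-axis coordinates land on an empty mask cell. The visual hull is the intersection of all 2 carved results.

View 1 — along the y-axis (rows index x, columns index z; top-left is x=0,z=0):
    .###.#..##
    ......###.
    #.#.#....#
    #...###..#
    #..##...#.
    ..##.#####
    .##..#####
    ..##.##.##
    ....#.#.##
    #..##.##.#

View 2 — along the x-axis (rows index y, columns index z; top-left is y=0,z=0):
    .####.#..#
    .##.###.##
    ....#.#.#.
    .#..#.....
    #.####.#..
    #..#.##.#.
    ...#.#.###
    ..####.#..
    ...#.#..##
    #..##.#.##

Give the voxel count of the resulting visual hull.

|visual hull| = 267

initial block: 10^3 = 1000
  1. axis=1 (XZ plane), |mask|=52  ⇒  voxels=520
  2. axis=0 (YZ plane), |mask|=49  ⇒  voxels=267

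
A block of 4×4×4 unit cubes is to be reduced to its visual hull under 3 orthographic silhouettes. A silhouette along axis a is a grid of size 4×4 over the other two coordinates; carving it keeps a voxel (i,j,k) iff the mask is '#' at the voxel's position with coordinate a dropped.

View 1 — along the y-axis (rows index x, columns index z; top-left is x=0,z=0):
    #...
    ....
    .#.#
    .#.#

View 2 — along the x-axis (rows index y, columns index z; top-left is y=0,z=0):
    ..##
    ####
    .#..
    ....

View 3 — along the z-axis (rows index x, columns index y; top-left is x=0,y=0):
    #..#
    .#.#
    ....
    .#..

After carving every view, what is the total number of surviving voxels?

start: 4×4×4 = 64 voxels
V1 y: intersect with XZ mask (5 set) -- 20 left
V2 x: intersect with YZ mask (7 set) -- 9 left
V3 z: intersect with XY mask (5 set) -- 2 left

2 voxels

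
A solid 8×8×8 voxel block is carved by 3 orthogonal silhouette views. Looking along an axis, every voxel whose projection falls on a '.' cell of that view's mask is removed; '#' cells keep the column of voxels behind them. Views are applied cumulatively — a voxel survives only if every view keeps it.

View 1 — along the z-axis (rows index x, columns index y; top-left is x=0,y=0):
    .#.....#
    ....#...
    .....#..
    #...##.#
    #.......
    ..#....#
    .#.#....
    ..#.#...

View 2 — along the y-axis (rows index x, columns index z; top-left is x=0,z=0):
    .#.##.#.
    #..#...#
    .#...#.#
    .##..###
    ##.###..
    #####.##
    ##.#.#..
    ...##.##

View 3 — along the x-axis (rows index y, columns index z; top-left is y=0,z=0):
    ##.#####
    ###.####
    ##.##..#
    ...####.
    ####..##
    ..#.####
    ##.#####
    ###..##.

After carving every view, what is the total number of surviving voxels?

before carving: 512 voxels (8×8×8)
after view 1 [z-axis, 15 of 64 cells solid] → remaining = 120
after view 2 [y-axis, 35 of 64 cells solid] → remaining = 69
after view 3 [x-axis, 46 of 64 cells solid] → remaining = 51

51 voxels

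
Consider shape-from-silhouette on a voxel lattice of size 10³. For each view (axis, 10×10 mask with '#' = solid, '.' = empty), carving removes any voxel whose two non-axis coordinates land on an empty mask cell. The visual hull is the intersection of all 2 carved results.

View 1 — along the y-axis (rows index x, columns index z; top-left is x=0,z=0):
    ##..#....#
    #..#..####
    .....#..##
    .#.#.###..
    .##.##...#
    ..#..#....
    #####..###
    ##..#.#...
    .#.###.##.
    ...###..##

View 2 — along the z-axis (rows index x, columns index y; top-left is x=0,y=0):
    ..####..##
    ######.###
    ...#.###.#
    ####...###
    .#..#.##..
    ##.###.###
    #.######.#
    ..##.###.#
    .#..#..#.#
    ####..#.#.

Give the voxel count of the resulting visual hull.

306 voxels

initial block: 10^3 = 1000
[1] y-view keeps 48 columns → grid now 480
[2] z-view keeps 63 columns → grid now 306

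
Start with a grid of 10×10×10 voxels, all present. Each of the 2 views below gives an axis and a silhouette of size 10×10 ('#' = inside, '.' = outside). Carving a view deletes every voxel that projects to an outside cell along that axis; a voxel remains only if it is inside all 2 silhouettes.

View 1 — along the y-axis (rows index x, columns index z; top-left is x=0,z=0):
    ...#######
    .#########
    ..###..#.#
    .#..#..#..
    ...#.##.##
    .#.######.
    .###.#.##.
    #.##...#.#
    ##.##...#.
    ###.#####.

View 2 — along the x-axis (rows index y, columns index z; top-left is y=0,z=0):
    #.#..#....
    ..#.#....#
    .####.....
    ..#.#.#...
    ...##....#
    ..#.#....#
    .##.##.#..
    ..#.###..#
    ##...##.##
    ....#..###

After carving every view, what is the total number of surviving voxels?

before carving: 1000 voxels (10×10×10)
after view 1 [y-axis, 60 of 100 cells solid] → remaining = 600
after view 2 [x-axis, 39 of 100 cells solid] → remaining = 230

|visual hull| = 230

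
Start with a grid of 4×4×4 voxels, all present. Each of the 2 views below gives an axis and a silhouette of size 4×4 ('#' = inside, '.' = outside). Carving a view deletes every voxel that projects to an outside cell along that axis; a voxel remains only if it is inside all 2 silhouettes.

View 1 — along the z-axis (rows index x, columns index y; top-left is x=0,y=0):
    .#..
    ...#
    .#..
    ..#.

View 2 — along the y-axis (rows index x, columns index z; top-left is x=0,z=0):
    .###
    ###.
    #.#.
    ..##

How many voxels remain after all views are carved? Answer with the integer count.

full grid |V| = 64
[1] z-view keeps 4 columns → grid now 16
[2] y-view keeps 10 columns → grid now 10

|visual hull| = 10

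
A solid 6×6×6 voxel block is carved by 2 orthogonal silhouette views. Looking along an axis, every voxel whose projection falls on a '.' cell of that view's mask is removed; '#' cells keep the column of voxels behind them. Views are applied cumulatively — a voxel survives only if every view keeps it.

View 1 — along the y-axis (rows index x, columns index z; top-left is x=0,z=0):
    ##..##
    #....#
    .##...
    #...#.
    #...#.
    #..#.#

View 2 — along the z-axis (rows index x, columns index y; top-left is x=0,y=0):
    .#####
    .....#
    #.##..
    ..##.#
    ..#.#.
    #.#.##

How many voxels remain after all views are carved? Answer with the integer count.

before carving: 216 voxels (6×6×6)
step 1: project along y, AND mask (15/36) → |grid| = 90
step 2: project along z, AND mask (18/36) → |grid| = 50

remaining voxels: 50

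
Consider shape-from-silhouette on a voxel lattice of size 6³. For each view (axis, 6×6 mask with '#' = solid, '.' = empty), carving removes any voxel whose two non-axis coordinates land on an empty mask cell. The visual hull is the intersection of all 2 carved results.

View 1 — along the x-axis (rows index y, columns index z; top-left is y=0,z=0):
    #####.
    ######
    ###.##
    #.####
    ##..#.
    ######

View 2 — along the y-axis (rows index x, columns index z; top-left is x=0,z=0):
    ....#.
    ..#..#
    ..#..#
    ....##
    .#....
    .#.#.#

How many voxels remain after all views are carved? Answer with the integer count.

|visual hull| = 52

initial block: 6^3 = 216
[1] x-view keeps 30 columns → grid now 180
[2] y-view keeps 11 columns → grid now 52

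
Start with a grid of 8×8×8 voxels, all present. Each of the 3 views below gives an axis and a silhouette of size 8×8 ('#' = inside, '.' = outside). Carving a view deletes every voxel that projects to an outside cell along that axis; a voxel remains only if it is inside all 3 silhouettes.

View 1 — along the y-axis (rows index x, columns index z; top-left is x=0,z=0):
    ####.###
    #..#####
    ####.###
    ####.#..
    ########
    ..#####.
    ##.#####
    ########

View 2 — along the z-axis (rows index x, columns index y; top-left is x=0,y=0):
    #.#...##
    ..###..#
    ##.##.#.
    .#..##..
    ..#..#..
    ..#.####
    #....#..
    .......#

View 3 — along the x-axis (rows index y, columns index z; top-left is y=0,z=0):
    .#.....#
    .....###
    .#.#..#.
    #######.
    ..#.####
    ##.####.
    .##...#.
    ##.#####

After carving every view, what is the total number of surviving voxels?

voxel count = 96

full grid |V| = 512
  1. axis=1 (XZ plane), |mask|=53  ⇒  voxels=424
  2. axis=2 (XY plane), |mask|=26  ⇒  voxels=165
  3. axis=0 (YZ plane), |mask|=36  ⇒  voxels=96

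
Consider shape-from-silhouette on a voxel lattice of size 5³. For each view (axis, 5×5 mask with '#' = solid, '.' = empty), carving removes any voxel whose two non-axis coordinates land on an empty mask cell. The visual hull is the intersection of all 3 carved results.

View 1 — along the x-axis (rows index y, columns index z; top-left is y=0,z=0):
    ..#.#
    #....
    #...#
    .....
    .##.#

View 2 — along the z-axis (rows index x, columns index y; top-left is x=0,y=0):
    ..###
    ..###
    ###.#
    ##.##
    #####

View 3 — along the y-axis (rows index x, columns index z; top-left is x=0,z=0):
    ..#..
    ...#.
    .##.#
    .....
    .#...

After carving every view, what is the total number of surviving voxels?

remaining voxels: 8

before carving: 125 voxels (5×5×5)
step 1: project along x, AND mask (8/25) → |grid| = 40
step 2: project along z, AND mask (19/25) → |grid| = 32
step 3: project along y, AND mask (6/25) → |grid| = 8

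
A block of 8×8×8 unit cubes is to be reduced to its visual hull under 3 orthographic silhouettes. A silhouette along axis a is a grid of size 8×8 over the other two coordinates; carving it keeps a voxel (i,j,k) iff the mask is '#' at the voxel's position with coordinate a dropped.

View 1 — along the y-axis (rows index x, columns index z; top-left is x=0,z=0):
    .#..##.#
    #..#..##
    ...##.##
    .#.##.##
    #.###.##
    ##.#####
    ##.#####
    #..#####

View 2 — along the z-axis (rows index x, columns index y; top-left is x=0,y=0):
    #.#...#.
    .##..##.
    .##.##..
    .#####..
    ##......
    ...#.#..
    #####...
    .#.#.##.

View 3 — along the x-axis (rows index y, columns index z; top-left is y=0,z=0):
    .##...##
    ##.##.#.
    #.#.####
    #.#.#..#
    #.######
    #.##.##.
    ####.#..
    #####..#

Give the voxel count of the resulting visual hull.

95 voxels

full grid |V| = 512
V1 y: intersect with XZ mask (43 set) -- 344 left
V2 z: intersect with XY mask (29 set) -- 154 left
V3 x: intersect with YZ mask (42 set) -- 95 left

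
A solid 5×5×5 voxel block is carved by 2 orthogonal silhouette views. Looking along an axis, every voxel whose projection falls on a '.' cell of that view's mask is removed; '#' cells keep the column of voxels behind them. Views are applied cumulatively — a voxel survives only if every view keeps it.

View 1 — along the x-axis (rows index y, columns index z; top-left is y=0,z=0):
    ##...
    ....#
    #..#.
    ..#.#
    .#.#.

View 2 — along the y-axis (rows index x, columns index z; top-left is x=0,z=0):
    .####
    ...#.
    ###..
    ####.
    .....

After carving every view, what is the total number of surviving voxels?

start: 5×5×5 = 125 voxels
carve view 1 (along x, YZ-mask fill 9/25): 45 voxels remain
carve view 2 (along y, XZ-mask fill 12/25): 21 voxels remain

21 voxels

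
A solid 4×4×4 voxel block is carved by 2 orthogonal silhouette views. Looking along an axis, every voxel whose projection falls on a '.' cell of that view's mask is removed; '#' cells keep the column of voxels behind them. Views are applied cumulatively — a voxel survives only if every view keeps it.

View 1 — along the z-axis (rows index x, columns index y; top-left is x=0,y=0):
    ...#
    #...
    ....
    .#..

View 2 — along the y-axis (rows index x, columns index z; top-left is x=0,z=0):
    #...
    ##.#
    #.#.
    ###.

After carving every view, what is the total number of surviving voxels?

initial block: 4^3 = 64
step 1: project along z, AND mask (3/16) → |grid| = 12
step 2: project along y, AND mask (9/16) → |grid| = 7

voxel count = 7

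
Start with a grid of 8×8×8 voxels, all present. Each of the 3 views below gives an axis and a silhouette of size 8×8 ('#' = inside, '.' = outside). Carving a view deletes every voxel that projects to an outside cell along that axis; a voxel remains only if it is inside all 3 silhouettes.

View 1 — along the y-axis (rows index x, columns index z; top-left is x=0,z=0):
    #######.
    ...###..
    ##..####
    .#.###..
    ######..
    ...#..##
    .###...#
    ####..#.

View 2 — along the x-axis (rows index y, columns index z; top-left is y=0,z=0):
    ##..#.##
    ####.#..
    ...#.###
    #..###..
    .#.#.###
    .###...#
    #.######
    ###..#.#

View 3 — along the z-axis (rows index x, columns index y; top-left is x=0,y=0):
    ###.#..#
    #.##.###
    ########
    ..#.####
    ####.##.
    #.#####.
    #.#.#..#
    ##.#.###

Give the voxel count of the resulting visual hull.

voxel count = 137

full grid |V| = 512
[1] y-view keeps 38 columns → grid now 304
[2] x-view keeps 39 columns → grid now 187
[3] z-view keeps 46 columns → grid now 137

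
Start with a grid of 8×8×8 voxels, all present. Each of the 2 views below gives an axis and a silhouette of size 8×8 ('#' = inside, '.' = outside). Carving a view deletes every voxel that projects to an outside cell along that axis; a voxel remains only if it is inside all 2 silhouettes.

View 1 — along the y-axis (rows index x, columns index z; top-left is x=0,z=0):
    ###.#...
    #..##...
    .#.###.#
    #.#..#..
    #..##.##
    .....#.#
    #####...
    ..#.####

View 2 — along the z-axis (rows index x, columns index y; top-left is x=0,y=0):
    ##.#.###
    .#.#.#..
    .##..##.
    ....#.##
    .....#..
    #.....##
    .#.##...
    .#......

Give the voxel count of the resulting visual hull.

remaining voxels: 93

start: 8×8×8 = 512 voxels
[1] y-view keeps 32 columns → grid now 256
[2] z-view keeps 24 columns → grid now 93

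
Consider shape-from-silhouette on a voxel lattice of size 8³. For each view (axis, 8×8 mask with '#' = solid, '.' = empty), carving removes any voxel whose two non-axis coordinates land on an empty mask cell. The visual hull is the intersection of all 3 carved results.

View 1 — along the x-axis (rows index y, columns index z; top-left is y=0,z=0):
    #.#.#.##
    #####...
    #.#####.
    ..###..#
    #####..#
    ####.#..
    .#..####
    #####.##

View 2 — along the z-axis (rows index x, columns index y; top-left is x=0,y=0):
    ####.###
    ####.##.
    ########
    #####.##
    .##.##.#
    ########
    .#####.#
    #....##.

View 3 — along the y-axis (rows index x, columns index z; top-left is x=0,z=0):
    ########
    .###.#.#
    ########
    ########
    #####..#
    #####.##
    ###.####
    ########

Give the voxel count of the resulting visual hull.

full grid |V| = 512
[1] x-view keeps 43 columns → grid now 344
[2] z-view keeps 50 columns → grid now 268
[3] y-view keeps 57 columns → grid now 243

voxel count = 243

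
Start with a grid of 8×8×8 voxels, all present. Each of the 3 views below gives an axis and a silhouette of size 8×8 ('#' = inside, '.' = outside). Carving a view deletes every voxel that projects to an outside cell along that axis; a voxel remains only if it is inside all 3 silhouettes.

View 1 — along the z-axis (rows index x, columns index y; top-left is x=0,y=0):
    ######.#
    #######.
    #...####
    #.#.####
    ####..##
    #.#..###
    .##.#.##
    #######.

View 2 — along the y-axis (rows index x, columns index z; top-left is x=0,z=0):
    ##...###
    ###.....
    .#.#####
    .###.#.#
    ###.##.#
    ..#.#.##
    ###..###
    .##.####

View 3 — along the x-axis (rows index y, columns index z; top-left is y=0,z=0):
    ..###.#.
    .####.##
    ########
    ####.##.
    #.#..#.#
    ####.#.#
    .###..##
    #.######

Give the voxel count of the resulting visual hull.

before carving: 512 voxels (8×8×8)
V1 z: intersect with XY mask (48 set) -- 384 left
V2 y: intersect with XZ mask (41 set) -- 244 left
V3 x: intersect with YZ mask (46 set) -- 173 left

remaining voxels: 173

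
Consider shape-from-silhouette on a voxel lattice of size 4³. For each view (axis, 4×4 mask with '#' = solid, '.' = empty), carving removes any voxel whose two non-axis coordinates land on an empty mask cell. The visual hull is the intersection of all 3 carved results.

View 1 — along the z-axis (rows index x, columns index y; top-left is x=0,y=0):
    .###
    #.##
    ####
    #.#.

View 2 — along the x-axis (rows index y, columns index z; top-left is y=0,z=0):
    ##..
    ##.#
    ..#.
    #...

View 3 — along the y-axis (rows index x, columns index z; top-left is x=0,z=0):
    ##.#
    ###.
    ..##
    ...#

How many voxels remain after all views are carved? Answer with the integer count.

before carving: 64 voxels (4×4×4)
  1. axis=2 (XY plane), |mask|=12  ⇒  voxels=48
  2. axis=0 (YZ plane), |mask|=7  ⇒  voxels=19
  3. axis=1 (XZ plane), |mask|=9  ⇒  voxels=10

voxel count = 10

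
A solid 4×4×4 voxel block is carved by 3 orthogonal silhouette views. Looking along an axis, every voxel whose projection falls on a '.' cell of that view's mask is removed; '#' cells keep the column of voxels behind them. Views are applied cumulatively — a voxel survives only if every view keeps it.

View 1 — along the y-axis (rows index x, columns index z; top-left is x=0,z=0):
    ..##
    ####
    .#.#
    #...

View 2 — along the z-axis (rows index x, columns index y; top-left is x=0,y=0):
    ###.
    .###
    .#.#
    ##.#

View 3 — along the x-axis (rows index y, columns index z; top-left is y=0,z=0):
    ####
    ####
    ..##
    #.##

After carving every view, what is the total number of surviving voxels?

voxel count = 21

start: 4×4×4 = 64 voxels
step 1: project along y, AND mask (9/16) → |grid| = 36
step 2: project along z, AND mask (11/16) → |grid| = 25
step 3: project along x, AND mask (13/16) → |grid| = 21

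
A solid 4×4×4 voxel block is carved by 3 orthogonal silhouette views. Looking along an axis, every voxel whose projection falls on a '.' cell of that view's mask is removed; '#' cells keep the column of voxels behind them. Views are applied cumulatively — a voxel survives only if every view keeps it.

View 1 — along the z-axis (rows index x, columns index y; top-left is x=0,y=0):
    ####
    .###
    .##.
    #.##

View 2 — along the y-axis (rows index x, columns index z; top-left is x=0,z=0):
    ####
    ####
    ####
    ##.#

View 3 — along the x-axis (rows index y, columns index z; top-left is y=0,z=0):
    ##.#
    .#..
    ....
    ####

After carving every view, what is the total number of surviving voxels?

voxel count = 20

initial block: 4^3 = 64
step 1: project along z, AND mask (12/16) → |grid| = 48
step 2: project along y, AND mask (15/16) → |grid| = 45
step 3: project along x, AND mask (8/16) → |grid| = 20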